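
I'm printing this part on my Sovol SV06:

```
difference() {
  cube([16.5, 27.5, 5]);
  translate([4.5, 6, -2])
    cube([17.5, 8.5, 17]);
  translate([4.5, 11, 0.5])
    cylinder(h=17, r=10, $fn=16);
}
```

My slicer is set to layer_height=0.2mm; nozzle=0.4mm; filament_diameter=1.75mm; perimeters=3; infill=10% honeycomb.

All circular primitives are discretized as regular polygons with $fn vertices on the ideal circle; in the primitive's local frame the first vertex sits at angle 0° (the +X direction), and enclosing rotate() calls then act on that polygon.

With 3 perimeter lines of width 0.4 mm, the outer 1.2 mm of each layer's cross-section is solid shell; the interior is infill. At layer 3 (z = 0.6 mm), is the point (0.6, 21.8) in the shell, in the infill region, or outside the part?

At z = 0.6 mm: the 16.5×27.5 cube contributes its full rectangle; the cube at (4.5, 6) is present — its section is the full 17.5×8.5 rectangle; the r=10 cylinder at (4.5, 11) gives a regular 16-gon of circumradius 10 (constant along its height); After the difference (first − rest): starting from the 16.5×27.5 cube, the 17.5×8.5 cube at (4.5, 6) partially overlaps it — only the 102.00 mm² overlap (of its 148.75 mm²) is removed, clipping the outline; the r=10 cylinder at (4.5, 11) partially overlaps it — only the 157.86 mm² overlap (of its 306.15 mm²) is removed, clipping the outline — 2 connected regions. Overall, the cross-section has 2 separate islands. The nearest boundary edge runs (0.00, 19.79)→(0.00, 27.50); distance from the point to it = 0.60 mm. (Shell/infill is judged within the island containing the point — the largest one.) The point is inside the cross-section, 0.60 mm from the nearest boundary — within the 1.2 mm shell band (3 × 0.4).

shell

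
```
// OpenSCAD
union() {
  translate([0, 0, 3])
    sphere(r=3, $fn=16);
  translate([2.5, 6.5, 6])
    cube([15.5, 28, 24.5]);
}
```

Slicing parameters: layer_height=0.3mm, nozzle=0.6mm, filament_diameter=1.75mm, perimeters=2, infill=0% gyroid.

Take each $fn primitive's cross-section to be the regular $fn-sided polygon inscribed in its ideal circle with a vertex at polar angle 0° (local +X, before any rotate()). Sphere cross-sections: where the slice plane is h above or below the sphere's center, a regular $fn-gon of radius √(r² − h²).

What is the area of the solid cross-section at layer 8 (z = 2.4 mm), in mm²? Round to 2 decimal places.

At z = 2.4 mm: the r=3 sphere slices to a regular 16-gon of circumradius 2.939 (√(r²−h²) with h=0.6 from center) (area = (16/2)·2.939²·sin(360°/16) = 26.45 mm²); the cube at (2.5, 6.5) is absent (z outside [6, 30.5]); Combining (union): only the r=3 sphere is present, so the union is just that shape — area = 26.45 mm². Overall, the cross-section is a single solid region. Net area = 26.45 mm².

26.45 mm²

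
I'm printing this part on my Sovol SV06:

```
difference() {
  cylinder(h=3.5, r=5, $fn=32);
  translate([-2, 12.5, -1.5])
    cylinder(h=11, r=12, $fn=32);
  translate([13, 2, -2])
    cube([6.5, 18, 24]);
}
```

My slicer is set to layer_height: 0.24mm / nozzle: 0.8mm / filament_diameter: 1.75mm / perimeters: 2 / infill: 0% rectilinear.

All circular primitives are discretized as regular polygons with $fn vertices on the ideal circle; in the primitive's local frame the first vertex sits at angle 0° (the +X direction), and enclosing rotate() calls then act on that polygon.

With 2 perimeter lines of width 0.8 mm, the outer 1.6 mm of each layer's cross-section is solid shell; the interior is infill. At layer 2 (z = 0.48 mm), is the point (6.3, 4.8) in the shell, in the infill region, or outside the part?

outside

At z = 0.48 mm: the r=5 cylinder gives a regular 32-gon of circumradius 5 (constant along its height); the r=12 cylinder at (-2, 12.5) gives a regular 32-gon of circumradius 12 (constant along its height); the 6.5×18 cube at (13, 2) contributes its full rectangle; Subtracting the remaining from the first: starting from the r=5 cylinder, the r=12 cylinder at (-2, 12.5) partially overlaps it — only the 28.87 mm² overlap (of its 449.49 mm²) is removed, clipping the outline; the 6.5×18 cube at (13, 2) misses the remaining region (no effect) — 1 connected region. Overall, the cross-section is a single solid region. The nearest boundary edge runs (2.59, 1.41)→(4.38, 2.37); distance from the point to it = 3.10 mm. The point is not inside any of the regions above, so it lies outside the cross-section (3.10 mm from the nearest boundary).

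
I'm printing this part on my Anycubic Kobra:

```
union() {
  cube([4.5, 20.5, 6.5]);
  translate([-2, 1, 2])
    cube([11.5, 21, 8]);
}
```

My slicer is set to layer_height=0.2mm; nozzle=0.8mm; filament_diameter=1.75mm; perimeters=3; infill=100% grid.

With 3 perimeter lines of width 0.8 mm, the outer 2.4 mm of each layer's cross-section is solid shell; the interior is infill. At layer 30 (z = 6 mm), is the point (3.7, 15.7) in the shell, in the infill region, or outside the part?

infill

At z = 6 mm: the 4.5×20.5 cube contributes its full rectangle; the cube at (-2, 1) is present — its section is the full 11.5×21 rectangle; Taking the union: the regions partially overlap (shared area 87.75 mm²), so overlapping operands fuse into one piece — 1 connected region. Overall, the cross-section is a single solid region. The nearest boundary edge runs (-2.00, 1.00)→(-2.00, 22.00); distance from the point to it = 5.70 mm. The point is inside the cross-section and 5.70 mm from the nearest boundary — more than the 2.4 mm shell width (3 × 0.8), so it's in the infill interior.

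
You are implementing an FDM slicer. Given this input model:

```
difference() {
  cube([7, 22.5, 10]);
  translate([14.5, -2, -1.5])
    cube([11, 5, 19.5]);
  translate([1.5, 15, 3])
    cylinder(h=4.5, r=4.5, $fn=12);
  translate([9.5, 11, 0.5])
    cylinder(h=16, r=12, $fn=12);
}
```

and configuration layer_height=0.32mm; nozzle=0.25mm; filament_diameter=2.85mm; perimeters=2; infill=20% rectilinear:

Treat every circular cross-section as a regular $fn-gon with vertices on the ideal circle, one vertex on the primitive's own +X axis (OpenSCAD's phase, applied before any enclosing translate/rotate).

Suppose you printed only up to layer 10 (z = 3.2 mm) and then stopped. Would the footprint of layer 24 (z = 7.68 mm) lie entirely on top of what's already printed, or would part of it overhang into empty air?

Compare the two slices. At z = 3.2: the 7×22.5 cube contributes its full rectangle (area 157.50 mm²); the cube at (14.5, -2) is present — its section is the full 11×5 rectangle (area 55.00 mm²); the cylinder at (1.5, 15): section is a regular 12-gon, circumradius r=4.5 (area = (12/2)·4.500²·sin(360°/12) = 60.75 mm²); the r=12 cylinder at (9.5, 11) contributes a regular 12-gon of circumradius 12 (area = (12/2)·12.000²·sin(360°/12) = 432.00 mm²); Subtracting the remaining from the first: starting from the 7×22.5 cube (157.50 mm²), the 11×5 cube at (14.5, -2) misses the remaining region (no effect); the r=4.5 cylinder at (1.5, 15) partially overlaps it — only the 43.27 mm² overlap (of its 60.75 mm²) is removed, clipping the outline; the r=12 cylinder at (9.5, 11) partially overlaps it — only the 94.04 mm² overlap (of its 432.00 mm²) is removed, clipping the outline — area = 20.19 mm². At z = 7.68: the 7×22.5 cube contributes its full rectangle (area 157.50 mm²); the cube at (14.5, -2) (footprint 11×5) is included at this height (area 55.00 mm²); the cylinder at (1.5, 15) is absent (z outside [3, 7.5]); the cylinder at (9.5, 11): section is a regular 12-gon, circumradius r=12 (area = (12/2)·12.000²·sin(360°/12) = 432.00 mm²); Subtracting the remaining from the first: starting from the 7×22.5 cube (157.50 mm²), the 11×5 cube at (14.5, -2) misses the remaining region (no effect); the r=12 cylinder at (9.5, 11) partially overlaps it — only the 136.32 mm² overlap (of its 432.00 mm²) is removed, clipping the outline — area = 21.18 mm². Checking containment: at z = 7.68 the cross-section extends beyond the z = 3.2 cross-section by about 0.99 mm².

part overhangs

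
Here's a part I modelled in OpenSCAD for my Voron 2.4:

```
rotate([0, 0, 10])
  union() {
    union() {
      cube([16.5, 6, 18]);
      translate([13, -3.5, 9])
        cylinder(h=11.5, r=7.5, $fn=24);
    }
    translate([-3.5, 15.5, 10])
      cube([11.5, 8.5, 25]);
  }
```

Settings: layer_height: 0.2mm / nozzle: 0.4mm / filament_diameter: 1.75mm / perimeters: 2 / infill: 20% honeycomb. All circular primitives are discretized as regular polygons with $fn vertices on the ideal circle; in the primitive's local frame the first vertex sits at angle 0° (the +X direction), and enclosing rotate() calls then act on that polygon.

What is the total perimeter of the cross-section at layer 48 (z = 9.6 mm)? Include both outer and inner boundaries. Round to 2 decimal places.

At z = 9.6 mm: the cube (footprint 16.5×6) is included at this height (perimeter 45.00 mm); the r=7.5 cylinder at (13, -3.5) contributes a regular 24-gon of circumradius 7.5 (perimeter = 2·24·7.500·sin(180°/24) = 46.99 mm); Combining (union): the regions partially overlap (shared area 31.43 mm²), so the edge portions inside another operand are dropped and the merged outline is re-measured after clipping — boundary = 67.04 mm; the cube at (-3.5, 15.5) is not intersected at this z (z outside [10, 35]); Merging all regions: only the result so far is present, so the union is just that shape — boundary = 67.04 mm; (whole slice rotated 10° about Z — lengths, areas and connectivity unchanged). Overall, the cross-section is a single solid region. Total boundary length (outer) = 67.04 mm.

67.04 mm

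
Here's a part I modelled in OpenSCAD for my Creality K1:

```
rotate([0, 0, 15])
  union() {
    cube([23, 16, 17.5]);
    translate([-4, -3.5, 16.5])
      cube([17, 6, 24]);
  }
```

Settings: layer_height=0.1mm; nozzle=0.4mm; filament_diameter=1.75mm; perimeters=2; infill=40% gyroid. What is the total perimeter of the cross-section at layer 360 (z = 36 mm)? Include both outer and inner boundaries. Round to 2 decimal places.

At z = 36 mm: the cube is not intersected at this z (z outside [0, 17.5]); the cube at (-4, -3.5) is present — its section is the full 17×6 rectangle (perimeter 46.00 mm); Merging all regions: only the 17×6 cube at (-4, -3.5) is present, so the union is just that shape — boundary = 46.00 mm; (whole slice rotated 15° about Z — lengths, areas and connectivity unchanged). Overall, the cross-section is a single solid region. Total boundary length (outer) = 46.00 mm.

46.00 mm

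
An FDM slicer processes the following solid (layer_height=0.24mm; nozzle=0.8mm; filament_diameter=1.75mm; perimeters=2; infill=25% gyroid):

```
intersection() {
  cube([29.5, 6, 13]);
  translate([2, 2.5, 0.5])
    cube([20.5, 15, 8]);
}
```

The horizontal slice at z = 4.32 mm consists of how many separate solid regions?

At z = 4.32 mm: the cube is present — its section is the full 29.5×6 rectangle; the cube at (2, 2.5) (footprint 20.5×15) is included at this height; Keeping only the common overlap: the 20.5×15 cube at (2, 2.5) partially overlaps the 29.5×6 cube; clipping to the common part keeps 71.75 mm² — 1 connected region. The result has 1 disconnected region.

1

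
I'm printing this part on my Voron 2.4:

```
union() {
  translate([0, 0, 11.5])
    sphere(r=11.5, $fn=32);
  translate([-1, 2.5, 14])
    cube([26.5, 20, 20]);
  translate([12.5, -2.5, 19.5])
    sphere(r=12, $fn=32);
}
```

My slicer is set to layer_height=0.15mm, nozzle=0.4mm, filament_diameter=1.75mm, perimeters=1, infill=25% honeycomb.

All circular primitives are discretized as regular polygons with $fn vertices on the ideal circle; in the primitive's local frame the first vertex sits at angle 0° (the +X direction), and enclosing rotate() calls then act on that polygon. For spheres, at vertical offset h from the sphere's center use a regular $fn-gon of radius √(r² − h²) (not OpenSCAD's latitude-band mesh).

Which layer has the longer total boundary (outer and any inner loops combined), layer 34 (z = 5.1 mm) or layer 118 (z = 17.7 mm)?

layer 118 (z = 17.7 mm)

Layer 34 (z = 5.1): the r=11.5 sphere contributes a regular 32-gon of circumradius √(11.5²−6.4²) = 9.555 (perimeter = 2·32·9.555·sin(180°/32) = 59.94 mm); the cube at (-1, 2.5) does not reach this height (z outside [14, 34]); the sphere at (12.5, -2.5) is absent (|z−center|=14.400 > r=12); Taking the union: only the r=11.5 sphere is present, so the union is just that shape — boundary = 59.94 mm. So its perimeter = 59.94 mm. Layer 118 (z = 17.7): the r=11.5 sphere contributes a regular 32-gon of circumradius √(11.5²−6.2²) = 9.686 (perimeter = 2·32·9.686·sin(180°/32) = 60.76 mm); the cube at (-1, 2.5) (footprint 26.5×20) is included at this height (perimeter 93.00 mm); the r=12 sphere at (12.5, -2.5) contributes a regular 32-gon of circumradius √(12²−1.8²) = 11.864 (perimeter = 2·32·11.864·sin(180°/32) = 74.43 mm); Merging all regions: the regions partially overlap (shared area 243.54 mm²), so the edge portions inside another operand are dropped and the merged outline is re-measured after clipping — boundary = 129.09 mm. So its perimeter = 129.09 mm. Layer 118 is larger (129.09 vs 59.94 mm).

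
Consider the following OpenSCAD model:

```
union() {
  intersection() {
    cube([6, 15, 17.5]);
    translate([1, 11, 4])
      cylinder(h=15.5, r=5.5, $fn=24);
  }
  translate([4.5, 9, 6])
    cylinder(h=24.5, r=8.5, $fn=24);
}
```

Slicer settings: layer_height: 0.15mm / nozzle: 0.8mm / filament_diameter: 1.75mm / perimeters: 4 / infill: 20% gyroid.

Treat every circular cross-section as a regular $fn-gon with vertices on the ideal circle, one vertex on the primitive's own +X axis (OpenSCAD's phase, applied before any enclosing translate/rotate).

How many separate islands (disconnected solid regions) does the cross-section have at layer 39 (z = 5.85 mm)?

At z = 5.85 mm: the cube (footprint 6×15) is included at this height; the cylinder at (1, 11): section is a regular 24-gon, circumradius r=5.5; After intersecting: the r=5.5 cylinder at (1, 11) partially overlaps the 6×15 cube; clipping to the common part keeps 51.26 mm² — 1 connected region; the cylinder at (4.5, 9) is not intersected at this z (z outside [6, 30.5]); Combining (union): only the result so far is present, so the union is just that shape — 1 connected region. Overall, the cross-section is a single solid region. Island count = 1.

1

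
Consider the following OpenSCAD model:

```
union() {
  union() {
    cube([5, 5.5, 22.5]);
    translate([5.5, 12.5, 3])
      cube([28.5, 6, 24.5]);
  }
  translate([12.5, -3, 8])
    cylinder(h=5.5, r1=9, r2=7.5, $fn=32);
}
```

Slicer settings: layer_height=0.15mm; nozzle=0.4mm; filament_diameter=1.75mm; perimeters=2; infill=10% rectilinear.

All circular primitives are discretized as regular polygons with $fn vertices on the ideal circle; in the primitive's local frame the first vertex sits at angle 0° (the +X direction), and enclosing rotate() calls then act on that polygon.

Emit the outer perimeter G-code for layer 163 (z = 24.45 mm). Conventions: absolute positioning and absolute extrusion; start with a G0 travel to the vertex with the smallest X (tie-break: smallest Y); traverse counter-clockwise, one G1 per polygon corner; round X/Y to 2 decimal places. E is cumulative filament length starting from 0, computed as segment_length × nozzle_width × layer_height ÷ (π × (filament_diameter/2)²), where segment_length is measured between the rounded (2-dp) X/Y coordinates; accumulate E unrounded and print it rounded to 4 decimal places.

At z = 24.45 mm: the cube is absent (z outside [0, 22.5]); the cube at (5.5, 12.5) (footprint 28.5×6) is included at this height; Merging all regions: only the 28.5×6 cube at (5.5, 12.5) is present, so the union is just that shape — 1 connected region; the cone at (12.5, -3) is absent (z outside [8, 13.5]); Combining (union): only that combined region is present, so the union is just that shape — 1 connected region. The outline is a single polygon with 4 vertices. Extrusion per mm of travel: 0.4 × 0.15 / (π × 0.875²) = 0.024945. Accumulating E over each segment gives final E = 1.7212.

G0 X5.50 Y12.50 Z24.45
G1 X34.00 Y12.50 E0.7109
G1 X34.00 Y18.50 E0.8606
G1 X5.50 Y18.50 E1.5715
G1 X5.50 Y12.50 E1.7212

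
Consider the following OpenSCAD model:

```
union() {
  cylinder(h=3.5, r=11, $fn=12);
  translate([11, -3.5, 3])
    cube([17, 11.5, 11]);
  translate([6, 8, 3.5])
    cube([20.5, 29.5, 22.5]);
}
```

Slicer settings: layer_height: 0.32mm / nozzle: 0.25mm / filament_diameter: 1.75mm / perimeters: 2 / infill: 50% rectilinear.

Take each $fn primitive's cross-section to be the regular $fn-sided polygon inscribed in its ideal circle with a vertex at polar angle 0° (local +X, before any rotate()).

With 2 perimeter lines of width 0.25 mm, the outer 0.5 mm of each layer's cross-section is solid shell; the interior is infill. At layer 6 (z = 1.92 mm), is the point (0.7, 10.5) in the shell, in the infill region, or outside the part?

shell

At z = 1.92 mm: the cylinder: section is a regular 12-gon, circumradius r=11; the cube at (11, -3.5) is not intersected at this z (z outside [3, 14]); the cube at (6, 8) does not reach this height (z outside [3.5, 26]); Taking the union: only the r=11 cylinder is present, so the union is just that shape — 1 connected region. Overall, the cross-section is a single solid region. The nearest boundary edge runs (5.50, 9.53)→(0.00, 11.00); distance from the point to it = 0.30 mm. The point is inside the cross-section, 0.30 mm from the nearest boundary — within the 0.5 mm shell band (2 × 0.25).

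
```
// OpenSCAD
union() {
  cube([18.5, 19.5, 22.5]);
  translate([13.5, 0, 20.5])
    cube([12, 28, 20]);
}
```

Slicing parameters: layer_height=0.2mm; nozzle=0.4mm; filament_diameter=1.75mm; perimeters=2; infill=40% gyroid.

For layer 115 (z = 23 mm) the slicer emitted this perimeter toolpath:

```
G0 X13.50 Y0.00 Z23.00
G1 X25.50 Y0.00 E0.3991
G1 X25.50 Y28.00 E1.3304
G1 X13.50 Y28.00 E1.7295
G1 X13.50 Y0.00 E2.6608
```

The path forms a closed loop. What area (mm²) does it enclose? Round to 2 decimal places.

336.00 mm²

Apply the shoelace formula to the sequence of (X, Y) vertices; enclosed area = 336.00 mm².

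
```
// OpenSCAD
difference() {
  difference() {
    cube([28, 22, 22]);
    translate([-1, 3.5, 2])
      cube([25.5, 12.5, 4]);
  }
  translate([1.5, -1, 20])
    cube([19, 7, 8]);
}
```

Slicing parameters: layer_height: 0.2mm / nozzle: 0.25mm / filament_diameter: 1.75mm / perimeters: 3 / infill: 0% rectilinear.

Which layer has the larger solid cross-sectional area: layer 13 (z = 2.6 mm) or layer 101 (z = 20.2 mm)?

layer 101 (z = 20.2 mm)

Layer 13 (z = 2.6): the cube is present — its section is the full 28×22 rectangle (area 616.00 mm²); the cube at (-1, 3.5) is present — its section is the full 25.5×12.5 rectangle (area 318.75 mm²); After the difference (first − rest): starting from the 28×22 cube (616.00 mm²), the 25.5×12.5 cube at (-1, 3.5) partially overlaps it — only the 306.25 mm² overlap (of its 318.75 mm²) is removed, clipping the outline — area = 309.75 mm²; the cube at (1.5, -1) is absent (z outside [20, 28]); After the difference (first − rest): none of the subtracted shapes is present at this height, so that combined region is unchanged — area = 309.75 mm². So its area = 309.75 mm². Layer 101 (z = 20.2): the cube is present — its section is the full 28×22 rectangle (area 616.00 mm²); the cube at (-1, 3.5) does not reach this height (z outside [2, 6]); Subtracting the remaining from the first: none of the subtracted shapes is present at this height, so the 28×22 cube is unchanged — area = 616.00 mm²; the cube at (1.5, -1) is present — its section is the full 19×7 rectangle (area 133.00 mm²); Subtracting the remaining from the first: starting from the result so far (616.00 mm²), the 19×7 cube at (1.5, -1) partially overlaps it — only the 114.00 mm² overlap (of its 133.00 mm²) is removed, clipping the outline — area = 502.00 mm². So its area = 502.00 mm². Layer 101 is larger (502.00 vs 309.75 mm²).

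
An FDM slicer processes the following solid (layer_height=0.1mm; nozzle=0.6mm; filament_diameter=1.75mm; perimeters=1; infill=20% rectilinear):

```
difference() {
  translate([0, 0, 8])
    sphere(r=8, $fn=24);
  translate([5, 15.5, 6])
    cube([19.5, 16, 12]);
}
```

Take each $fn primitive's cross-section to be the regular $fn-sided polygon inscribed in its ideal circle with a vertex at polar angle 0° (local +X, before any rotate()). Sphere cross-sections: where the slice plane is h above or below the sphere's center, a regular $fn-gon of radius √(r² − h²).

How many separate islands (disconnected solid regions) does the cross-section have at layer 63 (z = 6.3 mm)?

At z = 6.3 mm: the r=8 sphere slices to a regular 24-gon of circumradius 7.817 (√(r²−h²) with h=1.7 from center); the cube at (5, 15.5) is present — its section is the full 19.5×16 rectangle; Taking the first minus the rest: starting from the r=8 sphere, the 19.5×16 cube at (5, 15.5) misses the remaining region (no effect) — 1 connected region. Overall, the cross-section is a single solid region. Island count = 1.

1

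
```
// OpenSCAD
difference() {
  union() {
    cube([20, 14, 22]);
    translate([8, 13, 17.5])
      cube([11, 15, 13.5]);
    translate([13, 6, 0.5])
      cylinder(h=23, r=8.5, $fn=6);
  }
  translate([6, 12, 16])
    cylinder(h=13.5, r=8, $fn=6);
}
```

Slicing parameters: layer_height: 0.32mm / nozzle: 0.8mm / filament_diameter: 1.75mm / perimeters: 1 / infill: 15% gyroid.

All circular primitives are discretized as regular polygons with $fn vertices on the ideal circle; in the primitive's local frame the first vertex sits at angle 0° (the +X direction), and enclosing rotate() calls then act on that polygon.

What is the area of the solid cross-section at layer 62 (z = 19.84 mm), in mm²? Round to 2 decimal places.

327.15 mm²

At z = 19.84 mm: the cube is present — its section is the full 20×14 rectangle (area 280.00 mm²); the cube at (8, 13) is present — its section is the full 11×15 rectangle (area 165.00 mm²); the cylinder at (13, 6): section is a regular 6-gon, circumradius r=8.5 (area = (6/2)·8.500²·sin(360°/6) = 187.71 mm²); Merging all regions: the regions partially overlap — summed areas 632.71 mm² minus the doubly-counted overlap 182.17 mm² gives 450.54 mm² — area = 450.54 mm²; the r=8 cylinder at (6, 12) contributes a regular 6-gon of circumradius 8 (area = (6/2)·8.000²·sin(360°/6) = 166.28 mm²); Taking the first minus the rest: starting from that combined region (450.54 mm²), the r=8 cylinder at (6, 12) partially overlaps it — only the 123.39 mm² overlap (of its 166.28 mm²) is removed, clipping the outline — area = 327.15 mm². Overall, the cross-section is a single solid region. Net area = 327.15 mm².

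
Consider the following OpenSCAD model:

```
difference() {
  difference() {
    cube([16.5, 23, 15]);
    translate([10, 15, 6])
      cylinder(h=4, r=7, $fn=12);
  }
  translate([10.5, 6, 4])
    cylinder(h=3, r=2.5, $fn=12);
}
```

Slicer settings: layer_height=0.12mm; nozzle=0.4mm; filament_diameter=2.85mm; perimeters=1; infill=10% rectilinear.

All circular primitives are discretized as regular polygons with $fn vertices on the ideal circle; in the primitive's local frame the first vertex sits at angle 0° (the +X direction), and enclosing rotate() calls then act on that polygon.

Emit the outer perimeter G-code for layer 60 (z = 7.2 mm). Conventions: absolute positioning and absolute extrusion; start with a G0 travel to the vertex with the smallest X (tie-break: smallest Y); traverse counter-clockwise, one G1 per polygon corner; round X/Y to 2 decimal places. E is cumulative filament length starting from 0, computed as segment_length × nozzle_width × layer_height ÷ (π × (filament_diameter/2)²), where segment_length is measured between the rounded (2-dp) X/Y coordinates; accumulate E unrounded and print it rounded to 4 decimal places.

At z = 7.2 mm: the cube is present — its section is the full 16.5×23 rectangle; the r=7 cylinder at (10, 15) contributes a regular 12-gon of circumradius 7; Taking the first minus the rest: starting from the 16.5×23 cube, the r=7 cylinder at (10, 15) partially overlaps it — only the 146.07 mm² overlap (of its 147.00 mm²) is removed, clipping the outline — 1 connected region; the cylinder at (10.5, 6) does not reach this height (z outside [4, 7]); After the difference (first − rest): none of the subtracted shapes is present at this height, so that combined region is unchanged — 1 connected region. The outline is a single polygon with 17 vertices. Extrusion per mm of travel: 0.4 × 0.12 / (π × 1.425²) = 0.007524. Accumulating E over each segment gives final E = 0.8643.

G0 X0.00 Y0.00 Z7.20
G1 X16.50 Y0.00 E0.1241
G1 X16.50 Y13.13 E0.2229
G1 X16.06 Y11.50 E0.2356
G1 X13.50 Y8.94 E0.2629
G1 X10.00 Y8.00 E0.2902
G1 X6.50 Y8.94 E0.3174
G1 X3.94 Y11.50 E0.3447
G1 X3.00 Y15.00 E0.3719
G1 X3.94 Y18.50 E0.3992
G1 X6.50 Y21.06 E0.4264
G1 X10.00 Y22.00 E0.4537
G1 X13.50 Y21.06 E0.4810
G1 X16.06 Y18.50 E0.5082
G1 X16.50 Y16.87 E0.5209
G1 X16.50 Y23.00 E0.5670
G1 X0.00 Y23.00 E0.6912
G1 X0.00 Y0.00 E0.8643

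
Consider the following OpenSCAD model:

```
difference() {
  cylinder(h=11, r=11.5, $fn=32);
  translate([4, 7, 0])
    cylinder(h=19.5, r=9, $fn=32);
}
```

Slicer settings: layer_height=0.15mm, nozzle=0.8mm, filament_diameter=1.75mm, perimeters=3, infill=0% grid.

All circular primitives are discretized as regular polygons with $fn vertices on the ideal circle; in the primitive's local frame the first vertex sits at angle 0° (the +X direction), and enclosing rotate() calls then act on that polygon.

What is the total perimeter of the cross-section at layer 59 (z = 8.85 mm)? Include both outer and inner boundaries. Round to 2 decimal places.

78.13 mm

At z = 8.85 mm: the r=11.5 cylinder gives a regular 32-gon of circumradius 11.5 (constant along its height) (perimeter = 2·32·11.500·sin(180°/32) = 72.14 mm); the cylinder at (4, 7): section is a regular 32-gon, circumradius r=9 (perimeter = 2·32·9.000·sin(180°/32) = 56.46 mm); Taking the first minus the rest: starting from the r=11.5 cylinder, the r=9 cylinder at (4, 7) partially overlaps it — only the 163.92 mm² overlap (of its 252.84 mm²) is removed, clipping the outline — boundary = 78.13 mm. Overall, the cross-section is a single solid region. Total boundary length (outer) = 78.13 mm.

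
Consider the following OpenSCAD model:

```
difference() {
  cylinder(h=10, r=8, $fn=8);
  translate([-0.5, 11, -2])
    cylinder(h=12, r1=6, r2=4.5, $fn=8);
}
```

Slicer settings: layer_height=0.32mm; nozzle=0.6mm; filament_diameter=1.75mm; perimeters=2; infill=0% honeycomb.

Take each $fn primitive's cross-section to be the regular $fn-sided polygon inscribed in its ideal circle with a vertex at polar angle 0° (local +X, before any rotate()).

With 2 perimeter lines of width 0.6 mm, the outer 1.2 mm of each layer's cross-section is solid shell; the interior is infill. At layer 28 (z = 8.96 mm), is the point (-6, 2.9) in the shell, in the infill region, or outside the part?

At z = 8.96 mm: the r=8 cylinder gives a regular 8-gon of circumradius 8 (constant along its height); the cone at (-0.5, 11) (r1=6→r2=4.5) has section circumradius 4.630 here — a regular 8-gon; Subtracting the remaining from the first: starting from the r=8 cylinder, the cone at (-0.5, 11) partially overlaps it — only the 3.16 mm² overlap (of its 60.63 mm²) is removed, clipping the outline — 1 connected region. Overall, the cross-section is a single solid region. The nearest boundary edge runs (-8.00, 0.00)→(-5.66, 5.66); distance from the point to it = 0.74 mm. The point is inside the cross-section, 0.74 mm from the nearest boundary — within the 1.2 mm shell band (2 × 0.6).

shell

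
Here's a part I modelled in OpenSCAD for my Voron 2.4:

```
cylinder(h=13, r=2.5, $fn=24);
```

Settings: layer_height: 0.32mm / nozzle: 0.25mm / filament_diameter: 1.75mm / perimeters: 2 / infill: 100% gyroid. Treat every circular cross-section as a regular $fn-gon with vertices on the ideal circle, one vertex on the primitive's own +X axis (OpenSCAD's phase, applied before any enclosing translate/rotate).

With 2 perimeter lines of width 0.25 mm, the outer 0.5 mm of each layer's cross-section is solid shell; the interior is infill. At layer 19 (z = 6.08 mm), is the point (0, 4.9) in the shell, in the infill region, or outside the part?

At z = 6.08 mm: the r=2.5 cylinder contributes a regular 24-gon of circumradius 2.5. Overall, the cross-section is a single solid region. The nearest boundary edge runs (0.65, 2.41)→(0.00, 2.50); distance from the point to it = 2.40 mm. The point is not inside any of the regions above, so it lies outside the cross-section (2.40 mm from the nearest boundary).

outside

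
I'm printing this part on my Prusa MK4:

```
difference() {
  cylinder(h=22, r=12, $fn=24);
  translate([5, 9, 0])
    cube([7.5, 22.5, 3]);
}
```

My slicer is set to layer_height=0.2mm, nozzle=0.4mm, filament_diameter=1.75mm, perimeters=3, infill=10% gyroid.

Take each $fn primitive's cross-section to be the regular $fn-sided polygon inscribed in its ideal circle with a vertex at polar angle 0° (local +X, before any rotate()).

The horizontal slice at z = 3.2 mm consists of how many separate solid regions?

At z = 3.2 mm: the r=12 cylinder contributes a regular 24-gon of circumradius 12; the cube at (5, 9) is not intersected at this z (z outside [0, 3]); Taking the first minus the rest: none of the subtracted shapes is present at this height, so the r=12 cylinder is unchanged — 1 connected region. The result has 1 disconnected region.

1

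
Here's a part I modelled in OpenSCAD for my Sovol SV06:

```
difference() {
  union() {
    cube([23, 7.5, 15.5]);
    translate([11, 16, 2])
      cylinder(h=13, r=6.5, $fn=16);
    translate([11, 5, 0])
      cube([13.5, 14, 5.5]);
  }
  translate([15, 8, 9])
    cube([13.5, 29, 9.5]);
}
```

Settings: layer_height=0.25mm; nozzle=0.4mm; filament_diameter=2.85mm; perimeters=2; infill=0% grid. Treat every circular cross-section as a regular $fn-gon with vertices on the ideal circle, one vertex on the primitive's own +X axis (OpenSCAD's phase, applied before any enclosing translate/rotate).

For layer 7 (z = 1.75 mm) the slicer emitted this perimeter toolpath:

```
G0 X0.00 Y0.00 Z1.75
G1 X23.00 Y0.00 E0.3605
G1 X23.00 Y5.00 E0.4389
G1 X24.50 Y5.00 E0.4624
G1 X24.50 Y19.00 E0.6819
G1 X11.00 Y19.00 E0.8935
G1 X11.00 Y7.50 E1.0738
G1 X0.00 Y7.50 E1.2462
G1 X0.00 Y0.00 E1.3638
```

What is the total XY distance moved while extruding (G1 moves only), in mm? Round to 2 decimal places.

Sum the Euclidean lengths of each G1 segment: total = 87.00 mm.

87.00 mm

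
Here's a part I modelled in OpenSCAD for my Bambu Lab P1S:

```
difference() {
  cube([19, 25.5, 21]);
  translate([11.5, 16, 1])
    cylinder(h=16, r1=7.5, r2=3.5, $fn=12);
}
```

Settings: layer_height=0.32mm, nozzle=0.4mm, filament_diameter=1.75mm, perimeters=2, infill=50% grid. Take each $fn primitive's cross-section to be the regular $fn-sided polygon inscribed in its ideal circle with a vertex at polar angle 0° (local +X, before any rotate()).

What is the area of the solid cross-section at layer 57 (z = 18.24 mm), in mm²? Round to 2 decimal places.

At z = 18.24 mm: the 19×25.5 cube contributes its full rectangle (area 484.50 mm²); the cone at (11.5, 16) does not reach this height (z outside [1, 17]); Subtracting the remaining from the first: none of the subtracted shapes is present at this height, so the 19×25.5 cube is unchanged — area = 484.50 mm². Overall, the cross-section is a single solid region. Net area = 484.50 mm².

484.50 mm²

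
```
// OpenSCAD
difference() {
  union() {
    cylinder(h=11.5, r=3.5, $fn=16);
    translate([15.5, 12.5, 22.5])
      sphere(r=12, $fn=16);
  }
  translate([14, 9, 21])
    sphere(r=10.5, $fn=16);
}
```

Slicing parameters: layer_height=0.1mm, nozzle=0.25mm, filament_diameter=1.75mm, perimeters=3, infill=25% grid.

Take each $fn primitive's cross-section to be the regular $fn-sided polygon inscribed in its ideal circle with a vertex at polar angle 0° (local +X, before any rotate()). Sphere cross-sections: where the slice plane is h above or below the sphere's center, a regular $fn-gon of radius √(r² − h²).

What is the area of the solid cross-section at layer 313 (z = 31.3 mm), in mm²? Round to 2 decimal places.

191.04 mm²

At z = 31.3 mm: the cylinder does not reach this height (z outside [0, 11.5]); the sphere at (15.5, 12.5): section is a regular 16-gon, circumradius = √(r²−h²) = √(12²−8.8²) = 8.158 (area = (16/2)·8.158²·sin(360°/16) = 203.77 mm²); Combining (union): only the r=12 sphere at (15.5, 12.5) is present, so the union is just that shape — area = 203.77 mm²; the r=10.5 sphere at (14, 9) slices to a regular 16-gon of circumradius 2.040 (√(r²−h²) with h=10.3 from center) (area = (16/2)·2.040²·sin(360°/16) = 12.74 mm²); Taking the first minus the rest: starting from the result so far (203.77 mm²), the r=10.5 sphere at (14, 9) lies wholly inside it (removes its full 12.74 mm² and its 12.73 mm outline becomes a hole wall) — area = 191.04 mm². Overall, the cross-section is one region with 1 hole. Net area = 191.04 mm².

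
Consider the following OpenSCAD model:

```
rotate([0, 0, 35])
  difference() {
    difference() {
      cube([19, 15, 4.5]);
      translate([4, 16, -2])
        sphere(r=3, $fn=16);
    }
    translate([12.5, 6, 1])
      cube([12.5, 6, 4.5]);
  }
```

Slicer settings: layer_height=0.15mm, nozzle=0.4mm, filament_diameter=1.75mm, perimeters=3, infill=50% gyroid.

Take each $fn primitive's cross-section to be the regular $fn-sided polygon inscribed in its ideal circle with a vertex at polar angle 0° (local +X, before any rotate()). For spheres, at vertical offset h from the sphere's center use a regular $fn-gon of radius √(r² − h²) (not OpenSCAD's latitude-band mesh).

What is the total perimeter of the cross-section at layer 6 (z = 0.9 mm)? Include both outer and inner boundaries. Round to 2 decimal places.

68.00 mm

At z = 0.9 mm: the cube (footprint 19×15) is included at this height (perimeter 68.00 mm); the sphere at (4, 16): section is a regular 16-gon, circumradius = √(r²−h²) = √(3²−2.9²) = 0.768 (perimeter = 2·16·0.768·sin(180°/16) = 4.80 mm); Taking the first minus the rest: starting from the 19×15 cube, the r=3 sphere at (4, 16) misses the remaining region (no effect) — boundary = 68.00 mm; the cube at (12.5, 6) is absent (z outside [1, 5.5]); After the difference (first − rest): none of the subtracted shapes is present at this height, so the result so far is unchanged — boundary = 68.00 mm; (whole slice rotated 35° about Z — lengths, areas and connectivity unchanged). Overall, the cross-section is a single solid region. Total boundary length (outer) = 68.00 mm.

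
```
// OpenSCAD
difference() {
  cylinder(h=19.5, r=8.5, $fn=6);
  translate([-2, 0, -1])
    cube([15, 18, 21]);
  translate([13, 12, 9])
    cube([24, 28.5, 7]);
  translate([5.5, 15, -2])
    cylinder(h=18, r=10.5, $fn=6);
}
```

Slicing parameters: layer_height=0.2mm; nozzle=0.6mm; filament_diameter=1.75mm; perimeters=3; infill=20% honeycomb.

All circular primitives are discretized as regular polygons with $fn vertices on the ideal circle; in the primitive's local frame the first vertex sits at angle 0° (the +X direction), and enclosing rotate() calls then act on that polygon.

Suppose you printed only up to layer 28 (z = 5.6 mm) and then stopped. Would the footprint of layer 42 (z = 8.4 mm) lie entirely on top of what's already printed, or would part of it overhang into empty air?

Compare the two slices. At z = 5.6: the r=8.5 cylinder contributes a regular 6-gon of circumradius 8.5 (area = (6/2)·8.500²·sin(360°/6) = 187.71 mm²); the cube at (-2, 0) is present — its section is the full 15×18 rectangle (area 270.00 mm²); the cube at (13, 12) is absent (z outside [9, 16]); the cylinder at (5.5, 15): section is a regular 6-gon, circumradius r=10.5 (area = (6/2)·10.500²·sin(360°/6) = 286.44 mm²); Subtracting the remaining from the first: starting from the r=8.5 cylinder (187.71 mm²), the 15×18 cube at (-2, 0) partially overlaps it — only the 61.65 mm² overlap (of its 270.00 mm²) is removed, clipping the outline; the r=10.5 cylinder at (5.5, 15) misses the remaining region (no effect) — area = 126.06 mm². At z = 8.4: the r=8.5 cylinder gives a regular 6-gon of circumradius 8.5 (constant along its height) (area = (6/2)·8.500²·sin(360°/6) = 187.71 mm²); the cube at (-2, 0) (footprint 15×18) is included at this height (area 270.00 mm²); the cube at (13, 12) is not intersected at this z (z outside [9, 16]); the r=10.5 cylinder at (5.5, 15) contributes a regular 6-gon of circumradius 10.5 (area = (6/2)·10.500²·sin(360°/6) = 286.44 mm²); Subtracting the remaining from the first: starting from the r=8.5 cylinder (187.71 mm²), the 15×18 cube at (-2, 0) partially overlaps it — only the 61.65 mm² overlap (of its 270.00 mm²) is removed, clipping the outline; the r=10.5 cylinder at (5.5, 15) misses the remaining region (no effect) — area = 126.06 mm². Checking containment: the cross-section at z = 8.4 is a subset of the cross-section at z = 5.6.

entirely on top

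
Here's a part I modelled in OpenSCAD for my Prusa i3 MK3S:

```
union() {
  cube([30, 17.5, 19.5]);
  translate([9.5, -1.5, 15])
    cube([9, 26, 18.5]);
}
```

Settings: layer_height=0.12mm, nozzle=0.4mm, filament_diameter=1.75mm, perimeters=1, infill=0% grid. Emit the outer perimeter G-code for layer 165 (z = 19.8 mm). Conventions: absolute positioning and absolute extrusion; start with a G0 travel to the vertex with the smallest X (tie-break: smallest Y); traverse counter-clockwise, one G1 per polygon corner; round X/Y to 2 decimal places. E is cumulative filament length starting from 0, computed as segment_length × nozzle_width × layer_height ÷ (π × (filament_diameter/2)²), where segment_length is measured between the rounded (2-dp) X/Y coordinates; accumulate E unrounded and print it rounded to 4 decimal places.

At z = 19.8 mm: the cube is not intersected at this z (z outside [0, 19.5]); the cube at (9.5, -1.5) is present — its section is the full 9×26 rectangle; Taking the union: only the 9×26 cube at (9.5, -1.5) is present, so the union is just that shape — 1 connected region. The outline is a single polygon with 4 vertices. Extrusion per mm of travel: 0.4 × 0.12 / (π × 0.875²) = 0.019956. Accumulating E over each segment gives final E = 1.3969.

G0 X9.50 Y-1.50 Z19.80
G1 X18.50 Y-1.50 E0.1796
G1 X18.50 Y24.50 E0.6985
G1 X9.50 Y24.50 E0.8781
G1 X9.50 Y-1.50 E1.3969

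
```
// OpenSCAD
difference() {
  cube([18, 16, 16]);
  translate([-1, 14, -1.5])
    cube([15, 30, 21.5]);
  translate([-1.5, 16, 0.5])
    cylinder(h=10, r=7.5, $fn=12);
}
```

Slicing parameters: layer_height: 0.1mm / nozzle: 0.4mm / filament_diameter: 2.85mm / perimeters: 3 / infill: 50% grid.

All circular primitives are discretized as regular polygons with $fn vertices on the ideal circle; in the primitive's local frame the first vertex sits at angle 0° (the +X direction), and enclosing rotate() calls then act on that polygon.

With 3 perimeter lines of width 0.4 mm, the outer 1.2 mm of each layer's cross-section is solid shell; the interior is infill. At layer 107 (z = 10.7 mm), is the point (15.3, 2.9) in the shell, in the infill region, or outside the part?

infill

At z = 10.7 mm: the cube is present — its section is the full 18×16 rectangle; the cube at (-1, 14) (footprint 15×30) is included at this height; the cylinder at (-1.5, 16) is not intersected at this z (z outside [0.5, 10.5]); After the difference (first − rest): starting from the 18×16 cube, the 15×30 cube at (-1, 14) partially overlaps it — only the 28.00 mm² overlap (of its 450.00 mm²) is removed, clipping the outline — 1 connected region. Overall, the cross-section is a single solid region. The nearest boundary edge runs (18.00, 16.00)→(18.00, 0.00); distance from the point to it = 2.70 mm. The point is inside the cross-section and 2.70 mm from the nearest boundary — more than the 1.2 mm shell width (3 × 0.4), so it's in the infill interior.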